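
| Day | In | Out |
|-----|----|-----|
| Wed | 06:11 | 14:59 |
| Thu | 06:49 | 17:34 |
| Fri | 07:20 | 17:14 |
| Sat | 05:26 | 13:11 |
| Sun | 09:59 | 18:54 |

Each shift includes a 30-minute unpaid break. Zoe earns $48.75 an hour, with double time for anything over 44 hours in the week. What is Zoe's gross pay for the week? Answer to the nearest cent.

$2126.31

Wed: 06:11–14:59 = 8 h 48 min; less 30 min break → 8 h 18 min
Thu: 06:49–17:34 = 10 h 45 min; less 30 min break → 10 h 15 min
Fri: 07:20–17:14 = 9 h 54 min; less 30 min break → 9 h 24 min
Sat: 05:26–13:11 = 7 h 45 min; less 30 min break → 7 h 15 min
Sun: 09:59–18:54 = 8 h 55 min; less 30 min break → 8 h 25 min
Total worked: 43 h 37 min = 2617 min.
Regular 43 h 37 min = 2617 min at $48.75/h; overtime 0 h 0 min = 0 min at $97.50/h.
Pay = (2617 × $48.75 + 0 × $97.50) ÷ 60 = $2126.31.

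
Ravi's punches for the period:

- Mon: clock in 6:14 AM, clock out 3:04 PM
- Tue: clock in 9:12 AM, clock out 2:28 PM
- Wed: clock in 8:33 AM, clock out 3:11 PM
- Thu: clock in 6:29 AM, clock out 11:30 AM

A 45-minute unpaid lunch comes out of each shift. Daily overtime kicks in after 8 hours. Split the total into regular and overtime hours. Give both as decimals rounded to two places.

Regular 22.67 hours, overtime 0.08 hours

Mon: 6:14 AM–3:04 PM = 8 h 50 min; less 45 min break → 8 h 5 min
Tue: 9:12 AM–2:28 PM = 5 h 16 min; less 45 min break → 4 h 31 min
Wed: 8:33 AM–3:11 PM = 6 h 38 min; less 45 min break → 5 h 53 min
Thu: 6:29 AM–11:30 AM = 5 h 1 min; less 45 min break → 4 h 16 min
Mon reg 8 h 0 min / OT 0 h 5 min; Tue reg 4 h 31 min / OT 0 h 0 min; Wed reg 5 h 53 min / OT 0 h 0 min; Thu reg 4 h 16 min / OT 0 h 0 min.
Totals: regular 22 h 40 min, overtime 0 h 5 min.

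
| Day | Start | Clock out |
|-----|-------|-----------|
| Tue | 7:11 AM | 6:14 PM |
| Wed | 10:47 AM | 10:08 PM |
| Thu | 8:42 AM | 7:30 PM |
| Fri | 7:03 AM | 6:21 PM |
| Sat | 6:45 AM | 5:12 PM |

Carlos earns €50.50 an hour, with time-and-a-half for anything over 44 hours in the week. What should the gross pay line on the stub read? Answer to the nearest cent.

€3051.46

Tue: 7:11 AM–6:14 PM = 11 h 3 min
Wed: 10:47 AM–10:08 PM = 11 h 21 min
Thu: 8:42 AM–7:30 PM = 10 h 48 min
Fri: 7:03 AM–6:21 PM = 11 h 18 min
Sat: 6:45 AM–5:12 PM = 10 h 27 min
Total worked: 54 h 57 min = 3297 min.
Regular 44 h 0 min = 2640 min at €50.50/h; overtime 10 h 57 min = 657 min at €75.75/h.
Pay = (2640 × €50.50 + 657 × €75.75) ÷ 60 = €3051.46.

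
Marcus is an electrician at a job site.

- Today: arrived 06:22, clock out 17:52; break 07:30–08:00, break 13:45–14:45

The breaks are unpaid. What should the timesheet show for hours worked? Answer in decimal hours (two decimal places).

10.00 hours

Today: 06:22–17:52 = 11 h 30 min; less 90 min break → 10 h 0 min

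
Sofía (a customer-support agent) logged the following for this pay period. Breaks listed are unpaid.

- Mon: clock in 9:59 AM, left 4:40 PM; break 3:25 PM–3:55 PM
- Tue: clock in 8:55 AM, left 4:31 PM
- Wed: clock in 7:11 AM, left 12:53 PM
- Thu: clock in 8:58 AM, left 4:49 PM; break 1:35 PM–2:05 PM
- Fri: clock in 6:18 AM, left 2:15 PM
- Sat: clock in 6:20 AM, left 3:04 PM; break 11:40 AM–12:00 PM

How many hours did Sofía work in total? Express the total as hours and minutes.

Mon: 9:59 AM–4:40 PM = 6 h 41 min; less 30 min break → 6 h 11 min
Tue: 8:55 AM–4:31 PM = 7 h 36 min
Wed: 7:11 AM–12:53 PM = 5 h 42 min
Thu: 8:58 AM–4:49 PM = 7 h 51 min; less 30 min break → 7 h 21 min
Fri: 6:18 AM–2:15 PM = 7 h 57 min
Sat: 6:20 AM–3:04 PM = 8 h 44 min; less 20 min break → 8 h 24 min
Total: 6 h 11 min + 7 h 36 min + 5 h 42 min + 7 h 21 min + 7 h 57 min + 8 h 24 min = 43 h 11 min.

43 h 11 min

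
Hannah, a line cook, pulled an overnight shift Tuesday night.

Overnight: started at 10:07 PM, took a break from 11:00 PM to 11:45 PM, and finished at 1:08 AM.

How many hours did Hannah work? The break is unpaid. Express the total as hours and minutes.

Overnight: 10:07 PM → midnight = 1 h 53 min; midnight → 1:08 AM = 1 h 8 min; span 3 h 1 min; less 45 min break → 2 h 16 min

2 h 16 min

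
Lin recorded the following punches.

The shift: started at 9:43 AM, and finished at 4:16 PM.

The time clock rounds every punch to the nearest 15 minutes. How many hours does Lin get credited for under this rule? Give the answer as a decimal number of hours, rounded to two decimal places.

6.50 hours

The shift: in 9:43 AM→9:45 AM, out 4:16 PM→4:15 PM; 6 h 30 min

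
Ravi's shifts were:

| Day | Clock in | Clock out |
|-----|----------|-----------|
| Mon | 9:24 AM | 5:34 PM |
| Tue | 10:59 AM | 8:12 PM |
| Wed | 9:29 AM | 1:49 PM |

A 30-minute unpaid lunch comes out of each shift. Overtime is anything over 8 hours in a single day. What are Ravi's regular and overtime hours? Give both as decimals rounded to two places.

Regular 19.50 hours, overtime 0.72 hours

Mon: 9:24 AM–5:34 PM = 8 h 10 min; less 30 min break → 7 h 40 min
Tue: 10:59 AM–8:12 PM = 9 h 13 min; less 30 min break → 8 h 43 min
Wed: 9:29 AM–1:49 PM = 4 h 20 min; less 30 min break → 3 h 50 min
Mon reg 7 h 40 min / OT 0 h 0 min; Tue reg 8 h 0 min / OT 0 h 43 min; Wed reg 3 h 50 min / OT 0 h 0 min.
Totals: regular 19 h 30 min, overtime 0 h 43 min.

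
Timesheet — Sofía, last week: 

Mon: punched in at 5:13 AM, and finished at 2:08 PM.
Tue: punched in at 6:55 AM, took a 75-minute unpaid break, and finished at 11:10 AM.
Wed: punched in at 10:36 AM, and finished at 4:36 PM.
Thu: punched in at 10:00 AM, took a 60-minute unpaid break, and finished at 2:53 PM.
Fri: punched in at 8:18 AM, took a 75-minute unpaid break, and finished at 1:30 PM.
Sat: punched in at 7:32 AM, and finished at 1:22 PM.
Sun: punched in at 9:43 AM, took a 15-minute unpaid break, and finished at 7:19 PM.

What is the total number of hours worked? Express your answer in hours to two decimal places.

40.93 hours

Mon: 5:13 AM–2:08 PM = 8 h 55 min
Tue: 6:55 AM–11:10 AM = 4 h 15 min; less 75 min break → 3 h 0 min
Wed: 10:36 AM–4:36 PM = 6 h 0 min
Thu: 10:00 AM–2:53 PM = 4 h 53 min; less 60 min break → 3 h 53 min
Fri: 8:18 AM–1:30 PM = 5 h 12 min; less 75 min break → 3 h 57 min
Sat: 7:32 AM–1:22 PM = 5 h 50 min
Sun: 9:43 AM–7:19 PM = 9 h 36 min; less 15 min break → 9 h 21 min
Total: 8 h 55 min + 3 h 0 min + 6 h 0 min + 3 h 53 min + 3 h 57 min + 5 h 50 min + 9 h 21 min = 40 h 56 min.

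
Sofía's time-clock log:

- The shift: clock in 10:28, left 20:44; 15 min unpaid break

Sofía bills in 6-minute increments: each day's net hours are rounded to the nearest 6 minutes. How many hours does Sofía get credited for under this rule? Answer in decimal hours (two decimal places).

10.00 hours

The shift: 10:28–20:44 = 10 h 16 min − 15 min = 10 h 1 min → rounds to 10 h 0 min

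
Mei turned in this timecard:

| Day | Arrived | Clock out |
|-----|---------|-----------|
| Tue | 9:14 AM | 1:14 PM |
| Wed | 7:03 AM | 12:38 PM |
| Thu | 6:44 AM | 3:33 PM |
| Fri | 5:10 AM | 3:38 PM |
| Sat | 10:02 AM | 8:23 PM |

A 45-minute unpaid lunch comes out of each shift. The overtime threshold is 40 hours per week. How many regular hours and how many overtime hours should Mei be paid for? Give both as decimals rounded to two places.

Regular 35.47 hours, overtime 0.00 hours

Tue: 9:14 AM–1:14 PM = 4 h 0 min; less 45 min break → 3 h 15 min
Wed: 7:03 AM–12:38 PM = 5 h 35 min; less 45 min break → 4 h 50 min
Thu: 6:44 AM–3:33 PM = 8 h 49 min; less 45 min break → 8 h 4 min
Fri: 5:10 AM–3:38 PM = 10 h 28 min; less 45 min break → 9 h 43 min
Sat: 10:02 AM–8:23 PM = 10 h 21 min; less 45 min break → 9 h 36 min
Total worked: 35 h 28 min = 35.47 h.
Threshold 40 h → overtime 0 h 0 min, regular 35 h 28 min.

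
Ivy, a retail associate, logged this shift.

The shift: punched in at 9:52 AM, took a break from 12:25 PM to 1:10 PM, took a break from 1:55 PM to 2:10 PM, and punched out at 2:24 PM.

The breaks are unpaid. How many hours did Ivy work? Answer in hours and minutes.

3 h 32 min

The shift: 9:52 AM–2:24 PM = 4 h 32 min; less 60 min break → 3 h 32 min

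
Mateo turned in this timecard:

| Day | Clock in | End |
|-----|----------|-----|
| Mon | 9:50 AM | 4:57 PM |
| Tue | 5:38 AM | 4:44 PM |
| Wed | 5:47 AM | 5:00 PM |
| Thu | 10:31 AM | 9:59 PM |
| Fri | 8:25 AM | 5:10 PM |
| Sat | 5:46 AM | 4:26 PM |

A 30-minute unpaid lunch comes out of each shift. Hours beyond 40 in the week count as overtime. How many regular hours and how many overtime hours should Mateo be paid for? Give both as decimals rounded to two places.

Mon: 9:50 AM–4:57 PM = 7 h 7 min; less 30 min break → 6 h 37 min
Tue: 5:38 AM–4:44 PM = 11 h 6 min; less 30 min break → 10 h 36 min
Wed: 5:47 AM–5:00 PM = 11 h 13 min; less 30 min break → 10 h 43 min
Thu: 10:31 AM–9:59 PM = 11 h 28 min; less 30 min break → 10 h 58 min
Fri: 8:25 AM–5:10 PM = 8 h 45 min; less 30 min break → 8 h 15 min
Sat: 5:46 AM–4:26 PM = 10 h 40 min; less 30 min break → 10 h 10 min
Total worked: 57 h 19 min = 57.32 h.
Threshold 40 h → overtime 17 h 19 min, regular 40 h 0 min.

Regular 40.00 hours, overtime 17.32 hours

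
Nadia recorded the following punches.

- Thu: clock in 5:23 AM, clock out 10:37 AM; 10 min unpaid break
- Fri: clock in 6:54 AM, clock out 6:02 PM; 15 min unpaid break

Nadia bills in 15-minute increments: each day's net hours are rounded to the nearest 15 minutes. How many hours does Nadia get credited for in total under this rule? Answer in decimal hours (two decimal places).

Thu: 5:23 AM–10:37 AM = 5 h 14 min − 10 min = 5 h 4 min → rounds to 5 h 0 min
Fri: 6:54 AM–6:02 PM = 11 h 8 min − 15 min = 10 h 53 min → rounds to 11 h 0 min
Total credited: 16 h 0 min.

16.00 hours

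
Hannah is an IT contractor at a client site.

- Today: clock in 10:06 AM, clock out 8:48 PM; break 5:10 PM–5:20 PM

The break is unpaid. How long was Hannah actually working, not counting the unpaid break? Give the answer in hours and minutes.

Today: 10:06 AM–8:48 PM = 10 h 42 min; less 10 min break → 10 h 32 min

10 h 32 min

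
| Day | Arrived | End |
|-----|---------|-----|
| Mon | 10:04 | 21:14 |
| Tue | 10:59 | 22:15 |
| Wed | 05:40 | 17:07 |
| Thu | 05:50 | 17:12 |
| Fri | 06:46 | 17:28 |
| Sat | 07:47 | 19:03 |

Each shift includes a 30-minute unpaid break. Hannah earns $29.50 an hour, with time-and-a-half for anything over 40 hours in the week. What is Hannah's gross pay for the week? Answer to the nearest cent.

Mon: 10:04–21:14 = 11 h 10 min; less 30 min break → 10 h 40 min
Tue: 10:59–22:15 = 11 h 16 min; less 30 min break → 10 h 46 min
Wed: 05:40–17:07 = 11 h 27 min; less 30 min break → 10 h 57 min
Thu: 05:50–17:12 = 11 h 22 min; less 30 min break → 10 h 52 min
Fri: 06:46–17:28 = 10 h 42 min; less 30 min break → 10 h 12 min
Sat: 07:47–19:03 = 11 h 16 min; less 30 min break → 10 h 46 min
Total worked: 64 h 13 min = 3853 min.
Regular 40 h 0 min = 2400 min at $29.50/h; overtime 24 h 13 min = 1453 min at $44.25/h.
Pay = (2400 × $29.50 + 1453 × $44.25) ÷ 60 = $2251.59.

$2251.59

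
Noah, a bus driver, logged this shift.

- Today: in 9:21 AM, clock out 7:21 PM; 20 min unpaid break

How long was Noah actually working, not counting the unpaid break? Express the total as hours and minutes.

9 h 40 min

Today: 9:21 AM–7:21 PM = 10 h 0 min; less 20 min break → 9 h 40 min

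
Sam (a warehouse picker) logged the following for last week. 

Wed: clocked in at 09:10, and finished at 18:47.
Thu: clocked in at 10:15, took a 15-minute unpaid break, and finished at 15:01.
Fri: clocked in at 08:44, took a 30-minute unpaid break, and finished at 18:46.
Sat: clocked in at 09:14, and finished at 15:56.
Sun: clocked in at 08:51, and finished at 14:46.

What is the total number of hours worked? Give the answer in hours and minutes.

Wed: 09:10–18:47 = 9 h 37 min
Thu: 10:15–15:01 = 4 h 46 min; less 15 min break → 4 h 31 min
Fri: 08:44–18:46 = 10 h 2 min; less 30 min break → 9 h 32 min
Sat: 09:14–15:56 = 6 h 42 min
Sun: 08:51–14:46 = 5 h 55 min
Total: 9 h 37 min + 4 h 31 min + 9 h 32 min + 6 h 42 min + 5 h 55 min = 36 h 17 min.

36 h 17 min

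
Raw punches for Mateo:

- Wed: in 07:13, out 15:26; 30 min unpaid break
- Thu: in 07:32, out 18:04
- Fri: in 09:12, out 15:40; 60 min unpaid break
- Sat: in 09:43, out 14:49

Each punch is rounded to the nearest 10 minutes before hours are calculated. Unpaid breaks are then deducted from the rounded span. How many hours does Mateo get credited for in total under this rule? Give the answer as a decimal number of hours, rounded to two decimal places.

29.00 hours

Wed: in 07:13→07:10, out 15:26→15:30; 8 h 20 min − 30 min = 7 h 50 min
Thu: in 07:32→07:30, out 18:04→18:00; 10 h 30 min
Fri: in 09:12→09:10, out 15:40→15:40; 6 h 30 min − 60 min = 5 h 30 min
Sat: in 09:43→09:40, out 14:49→14:50; 5 h 10 min
Total credited: 29 h 0 min.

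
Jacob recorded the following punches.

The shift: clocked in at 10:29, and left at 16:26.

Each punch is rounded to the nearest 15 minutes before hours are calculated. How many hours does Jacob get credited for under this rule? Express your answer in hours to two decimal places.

The shift: in 10:29→10:30, out 16:26→16:30; 6 h 0 min

6.00 hours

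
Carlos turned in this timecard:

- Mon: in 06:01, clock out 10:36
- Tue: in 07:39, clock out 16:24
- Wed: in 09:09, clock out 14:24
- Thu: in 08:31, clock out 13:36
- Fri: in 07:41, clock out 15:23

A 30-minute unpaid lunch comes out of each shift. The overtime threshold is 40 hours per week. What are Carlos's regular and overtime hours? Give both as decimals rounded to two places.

Mon: 06:01–10:36 = 4 h 35 min; less 30 min break → 4 h 5 min
Tue: 07:39–16:24 = 8 h 45 min; less 30 min break → 8 h 15 min
Wed: 09:09–14:24 = 5 h 15 min; less 30 min break → 4 h 45 min
Thu: 08:31–13:36 = 5 h 5 min; less 30 min break → 4 h 35 min
Fri: 07:41–15:23 = 7 h 42 min; less 30 min break → 7 h 12 min
Total worked: 28 h 52 min = 28.87 h.
Threshold 40 h → overtime 0 h 0 min, regular 28 h 52 min.

Regular 28.87 hours, overtime 0.00 hours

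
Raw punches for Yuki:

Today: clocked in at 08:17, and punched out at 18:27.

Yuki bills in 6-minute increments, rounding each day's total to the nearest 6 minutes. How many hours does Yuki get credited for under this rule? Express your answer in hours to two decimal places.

Today: 08:17–18:27 = 10 h 10 min → rounds to 10 h 12 min

10.20 hours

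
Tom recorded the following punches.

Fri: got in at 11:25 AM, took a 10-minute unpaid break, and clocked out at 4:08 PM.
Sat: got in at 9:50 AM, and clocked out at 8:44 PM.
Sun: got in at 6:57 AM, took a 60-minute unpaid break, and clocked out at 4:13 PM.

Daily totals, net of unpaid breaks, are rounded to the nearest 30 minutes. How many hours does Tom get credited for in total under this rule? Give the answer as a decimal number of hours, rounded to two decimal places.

24.00 hours

Fri: 11:25 AM–4:08 PM = 4 h 43 min − 10 min = 4 h 33 min → rounds to 4 h 30 min
Sat: 9:50 AM–8:44 PM = 10 h 54 min → rounds to 11 h 0 min
Sun: 6:57 AM–4:13 PM = 9 h 16 min − 60 min = 8 h 16 min → rounds to 8 h 30 min
Total credited: 24 h 0 min.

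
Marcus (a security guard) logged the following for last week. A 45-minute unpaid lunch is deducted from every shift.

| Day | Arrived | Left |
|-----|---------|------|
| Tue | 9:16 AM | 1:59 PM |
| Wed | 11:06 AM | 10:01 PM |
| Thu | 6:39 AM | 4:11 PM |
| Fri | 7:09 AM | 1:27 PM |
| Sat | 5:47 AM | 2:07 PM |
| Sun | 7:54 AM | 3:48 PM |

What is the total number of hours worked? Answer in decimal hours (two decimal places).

Tue: 9:16 AM–1:59 PM = 4 h 43 min; less 45 min break → 3 h 58 min
Wed: 11:06 AM–10:01 PM = 10 h 55 min; less 45 min break → 10 h 10 min
Thu: 6:39 AM–4:11 PM = 9 h 32 min; less 45 min break → 8 h 47 min
Fri: 7:09 AM–1:27 PM = 6 h 18 min; less 45 min break → 5 h 33 min
Sat: 5:47 AM–2:07 PM = 8 h 20 min; less 45 min break → 7 h 35 min
Sun: 7:54 AM–3:48 PM = 7 h 54 min; less 45 min break → 7 h 9 min
Total: 3 h 58 min + 10 h 10 min + 8 h 47 min + 5 h 33 min + 7 h 35 min + 7 h 9 min = 43 h 12 min.

43.20 hours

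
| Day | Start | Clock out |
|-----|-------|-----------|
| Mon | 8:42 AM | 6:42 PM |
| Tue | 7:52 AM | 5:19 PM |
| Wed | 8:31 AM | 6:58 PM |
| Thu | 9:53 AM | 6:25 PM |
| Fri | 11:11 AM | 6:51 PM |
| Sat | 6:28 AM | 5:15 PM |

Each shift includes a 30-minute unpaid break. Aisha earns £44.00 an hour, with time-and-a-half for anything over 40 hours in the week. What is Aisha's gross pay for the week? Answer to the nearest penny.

Mon: 8:42 AM–6:42 PM = 10 h 0 min; less 30 min break → 9 h 30 min
Tue: 7:52 AM–5:19 PM = 9 h 27 min; less 30 min break → 8 h 57 min
Wed: 8:31 AM–6:58 PM = 10 h 27 min; less 30 min break → 9 h 57 min
Thu: 9:53 AM–6:25 PM = 8 h 32 min; less 30 min break → 8 h 2 min
Fri: 11:11 AM–6:51 PM = 7 h 40 min; less 30 min break → 7 h 10 min
Sat: 6:28 AM–5:15 PM = 10 h 47 min; less 30 min break → 10 h 17 min
Total worked: 53 h 53 min = 3233 min.
Regular 40 h 0 min = 2400 min at £44.00/h; overtime 13 h 53 min = 833 min at £66.00/h.
Pay = (2400 × £44.00 + 833 × £66.00) ÷ 60 = £2676.30.

£2676.30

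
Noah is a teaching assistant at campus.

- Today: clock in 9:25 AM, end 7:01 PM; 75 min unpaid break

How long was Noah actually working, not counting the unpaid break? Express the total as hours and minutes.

Today: 9:25 AM–7:01 PM = 9 h 36 min; less 75 min break → 8 h 21 min

8 h 21 min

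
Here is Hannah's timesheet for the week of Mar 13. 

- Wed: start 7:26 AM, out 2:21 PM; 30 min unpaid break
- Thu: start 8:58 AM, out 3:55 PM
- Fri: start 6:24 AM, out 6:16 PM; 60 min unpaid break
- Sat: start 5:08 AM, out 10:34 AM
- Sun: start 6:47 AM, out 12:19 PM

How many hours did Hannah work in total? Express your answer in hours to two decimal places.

35.20 hours

Wed: 7:26 AM–2:21 PM = 6 h 55 min; less 30 min break → 6 h 25 min
Thu: 8:58 AM–3:55 PM = 6 h 57 min
Fri: 6:24 AM–6:16 PM = 11 h 52 min; less 60 min break → 10 h 52 min
Sat: 5:08 AM–10:34 AM = 5 h 26 min
Sun: 6:47 AM–12:19 PM = 5 h 32 min
Total: 6 h 25 min + 6 h 57 min + 10 h 52 min + 5 h 26 min + 5 h 32 min = 35 h 12 min.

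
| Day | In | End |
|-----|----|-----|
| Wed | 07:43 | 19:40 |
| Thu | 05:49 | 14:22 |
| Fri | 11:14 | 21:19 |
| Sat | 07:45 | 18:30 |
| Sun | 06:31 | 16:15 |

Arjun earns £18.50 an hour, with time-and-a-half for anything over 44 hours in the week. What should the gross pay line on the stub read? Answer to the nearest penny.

Wed: 07:43–19:40 = 11 h 57 min
Thu: 05:49–14:22 = 8 h 33 min
Fri: 11:14–21:19 = 10 h 5 min
Sat: 07:45–18:30 = 10 h 45 min
Sun: 06:31–16:15 = 9 h 44 min
Total worked: 51 h 4 min = 3064 min.
Regular 44 h 0 min = 2640 min at £18.50/h; overtime 7 h 4 min = 424 min at £27.75/h.
Pay = (2640 × £18.50 + 424 × £27.75) ÷ 60 = £1010.10.

£1010.10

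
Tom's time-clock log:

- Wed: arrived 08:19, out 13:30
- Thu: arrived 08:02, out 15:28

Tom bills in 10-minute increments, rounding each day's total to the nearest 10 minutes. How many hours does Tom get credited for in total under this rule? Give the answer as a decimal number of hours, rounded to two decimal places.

Wed: 08:19–13:30 = 5 h 11 min → rounds to 5 h 10 min
Thu: 08:02–15:28 = 7 h 26 min → rounds to 7 h 30 min
Total credited: 12 h 40 min.

12.67 hours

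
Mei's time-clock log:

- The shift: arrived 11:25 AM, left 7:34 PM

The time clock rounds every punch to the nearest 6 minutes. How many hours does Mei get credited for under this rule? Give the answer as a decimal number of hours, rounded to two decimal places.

The shift: in 11:25 AM→11:24 AM, out 7:34 PM→7:36 PM; 8 h 12 min

8.20 hours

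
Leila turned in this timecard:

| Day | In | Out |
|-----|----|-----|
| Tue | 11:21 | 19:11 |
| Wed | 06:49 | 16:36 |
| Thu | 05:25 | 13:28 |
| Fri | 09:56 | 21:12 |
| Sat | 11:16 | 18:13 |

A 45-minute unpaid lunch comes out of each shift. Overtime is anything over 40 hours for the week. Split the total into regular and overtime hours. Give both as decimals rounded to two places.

Regular 40.00 hours, overtime 0.13 hours

Tue: 11:21–19:11 = 7 h 50 min; less 45 min break → 7 h 5 min
Wed: 06:49–16:36 = 9 h 47 min; less 45 min break → 9 h 2 min
Thu: 05:25–13:28 = 8 h 3 min; less 45 min break → 7 h 18 min
Fri: 09:56–21:12 = 11 h 16 min; less 45 min break → 10 h 31 min
Sat: 11:16–18:13 = 6 h 57 min; less 45 min break → 6 h 12 min
Total worked: 40 h 8 min = 40.13 h.
Threshold 40 h → overtime 0 h 8 min, regular 40 h 0 min.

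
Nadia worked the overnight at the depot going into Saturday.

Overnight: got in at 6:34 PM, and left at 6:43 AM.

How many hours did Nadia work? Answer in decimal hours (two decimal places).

Overnight: 6:34 PM → midnight = 5 h 26 min; midnight → 6:43 AM = 6 h 43 min; span 12 h 9 min

12.15 hours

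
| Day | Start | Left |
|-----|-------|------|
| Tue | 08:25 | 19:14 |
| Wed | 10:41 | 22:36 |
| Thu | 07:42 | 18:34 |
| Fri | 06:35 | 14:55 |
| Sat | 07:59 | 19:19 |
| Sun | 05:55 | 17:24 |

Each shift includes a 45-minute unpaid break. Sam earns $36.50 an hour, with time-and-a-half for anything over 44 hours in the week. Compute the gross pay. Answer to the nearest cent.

Tue: 08:25–19:14 = 10 h 49 min; less 45 min break → 10 h 4 min
Wed: 10:41–22:36 = 11 h 55 min; less 45 min break → 11 h 10 min
Thu: 07:42–18:34 = 10 h 52 min; less 45 min break → 10 h 7 min
Fri: 06:35–14:55 = 8 h 20 min; less 45 min break → 7 h 35 min
Sat: 07:59–19:19 = 11 h 20 min; less 45 min break → 10 h 35 min
Sun: 05:55–17:24 = 11 h 29 min; less 45 min break → 10 h 44 min
Total worked: 60 h 15 min = 3615 min.
Regular 44 h 0 min = 2640 min at $36.50/h; overtime 16 h 15 min = 975 min at $54.75/h.
Pay = (2640 × $36.50 + 975 × $54.75) ÷ 60 = $2495.69.

$2495.69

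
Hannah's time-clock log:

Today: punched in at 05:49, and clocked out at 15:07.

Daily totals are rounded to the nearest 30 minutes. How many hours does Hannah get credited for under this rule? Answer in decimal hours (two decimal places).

9.50 hours

Today: 05:49–15:07 = 9 h 18 min → rounds to 9 h 30 min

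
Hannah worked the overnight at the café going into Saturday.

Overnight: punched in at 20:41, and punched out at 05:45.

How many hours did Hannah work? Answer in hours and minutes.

Overnight: 20:41 → midnight = 3 h 19 min; midnight → 05:45 = 5 h 45 min; span 9 h 4 min

9 h 4 min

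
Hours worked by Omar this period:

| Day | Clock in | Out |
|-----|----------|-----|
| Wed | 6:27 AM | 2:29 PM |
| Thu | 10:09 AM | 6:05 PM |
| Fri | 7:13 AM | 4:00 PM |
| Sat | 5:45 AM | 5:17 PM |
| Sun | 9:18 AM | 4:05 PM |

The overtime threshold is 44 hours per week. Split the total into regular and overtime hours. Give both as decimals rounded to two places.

Regular 43.07 hours, overtime 0.00 hours

Wed: 6:27 AM–2:29 PM = 8 h 2 min
Thu: 10:09 AM–6:05 PM = 7 h 56 min
Fri: 7:13 AM–4:00 PM = 8 h 47 min
Sat: 5:45 AM–5:17 PM = 11 h 32 min
Sun: 9:18 AM–4:05 PM = 6 h 47 min
Total worked: 43 h 4 min = 43.07 h.
Threshold 44 h → overtime 0 h 0 min, regular 43 h 4 min.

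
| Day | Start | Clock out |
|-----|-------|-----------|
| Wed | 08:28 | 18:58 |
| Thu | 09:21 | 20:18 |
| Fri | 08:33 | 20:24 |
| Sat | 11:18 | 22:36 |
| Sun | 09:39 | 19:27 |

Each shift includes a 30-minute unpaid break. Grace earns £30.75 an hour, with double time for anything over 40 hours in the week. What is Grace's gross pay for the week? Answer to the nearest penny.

Wed: 08:28–18:58 = 10 h 30 min; less 30 min break → 10 h 0 min
Thu: 09:21–20:18 = 10 h 57 min; less 30 min break → 10 h 27 min
Fri: 08:33–20:24 = 11 h 51 min; less 30 min break → 11 h 21 min
Sat: 11:18–22:36 = 11 h 18 min; less 30 min break → 10 h 48 min
Sun: 09:39–19:27 = 9 h 48 min; less 30 min break → 9 h 18 min
Total worked: 51 h 54 min = 3114 min.
Regular 40 h 0 min = 2400 min at £30.75/h; overtime 11 h 54 min = 714 min at £61.50/h.
Pay = (2400 × £30.75 + 714 × £61.50) ÷ 60 = £1961.85.

£1961.85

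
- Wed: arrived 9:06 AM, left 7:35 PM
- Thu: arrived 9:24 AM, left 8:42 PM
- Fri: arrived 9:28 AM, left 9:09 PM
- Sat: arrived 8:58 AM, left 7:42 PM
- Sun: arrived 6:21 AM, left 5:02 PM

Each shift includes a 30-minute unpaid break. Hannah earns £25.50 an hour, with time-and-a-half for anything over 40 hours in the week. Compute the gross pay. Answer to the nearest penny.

£1493.66

Wed: 9:06 AM–7:35 PM = 10 h 29 min; less 30 min break → 9 h 59 min
Thu: 9:24 AM–8:42 PM = 11 h 18 min; less 30 min break → 10 h 48 min
Fri: 9:28 AM–9:09 PM = 11 h 41 min; less 30 min break → 11 h 11 min
Sat: 8:58 AM–7:42 PM = 10 h 44 min; less 30 min break → 10 h 14 min
Sun: 6:21 AM–5:02 PM = 10 h 41 min; less 30 min break → 10 h 11 min
Total worked: 52 h 23 min = 3143 min.
Regular 40 h 0 min = 2400 min at £25.50/h; overtime 12 h 23 min = 743 min at £38.25/h.
Pay = (2400 × £25.50 + 743 × £38.25) ÷ 60 = £1493.66.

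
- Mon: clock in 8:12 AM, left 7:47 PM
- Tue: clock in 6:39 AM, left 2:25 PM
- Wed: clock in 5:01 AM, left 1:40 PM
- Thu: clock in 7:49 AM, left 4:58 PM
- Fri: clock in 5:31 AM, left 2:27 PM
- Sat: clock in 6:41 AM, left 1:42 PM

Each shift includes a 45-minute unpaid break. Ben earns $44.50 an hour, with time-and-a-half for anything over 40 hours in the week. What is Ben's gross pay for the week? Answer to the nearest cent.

$2354.05

Mon: 8:12 AM–7:47 PM = 11 h 35 min; less 45 min break → 10 h 50 min
Tue: 6:39 AM–2:25 PM = 7 h 46 min; less 45 min break → 7 h 1 min
Wed: 5:01 AM–1:40 PM = 8 h 39 min; less 45 min break → 7 h 54 min
Thu: 7:49 AM–4:58 PM = 9 h 9 min; less 45 min break → 8 h 24 min
Fri: 5:31 AM–2:27 PM = 8 h 56 min; less 45 min break → 8 h 11 min
Sat: 6:41 AM–1:42 PM = 7 h 1 min; less 45 min break → 6 h 16 min
Total worked: 48 h 36 min = 2916 min.
Regular 40 h 0 min = 2400 min at $44.50/h; overtime 8 h 36 min = 516 min at $66.75/h.
Pay = (2400 × $44.50 + 516 × $66.75) ÷ 60 = $2354.05.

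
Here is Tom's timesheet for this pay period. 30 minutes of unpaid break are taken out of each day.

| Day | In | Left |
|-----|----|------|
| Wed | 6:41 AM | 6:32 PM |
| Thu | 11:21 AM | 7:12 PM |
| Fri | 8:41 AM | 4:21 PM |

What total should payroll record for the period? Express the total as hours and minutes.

Wed: 6:41 AM–6:32 PM = 11 h 51 min; less 30 min break → 11 h 21 min
Thu: 11:21 AM–7:12 PM = 7 h 51 min; less 30 min break → 7 h 21 min
Fri: 8:41 AM–4:21 PM = 7 h 40 min; less 30 min break → 7 h 10 min
Total: 11 h 21 min + 7 h 21 min + 7 h 10 min = 25 h 52 min.

25 h 52 min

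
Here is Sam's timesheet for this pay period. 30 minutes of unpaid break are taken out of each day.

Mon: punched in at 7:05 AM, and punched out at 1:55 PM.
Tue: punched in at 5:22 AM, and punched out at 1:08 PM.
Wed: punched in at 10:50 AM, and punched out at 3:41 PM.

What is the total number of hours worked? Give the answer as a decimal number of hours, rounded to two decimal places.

17.95 hours

Mon: 7:05 AM–1:55 PM = 6 h 50 min; less 30 min break → 6 h 20 min
Tue: 5:22 AM–1:08 PM = 7 h 46 min; less 30 min break → 7 h 16 min
Wed: 10:50 AM–3:41 PM = 4 h 51 min; less 30 min break → 4 h 21 min
Total: 6 h 20 min + 7 h 16 min + 4 h 21 min = 17 h 57 min.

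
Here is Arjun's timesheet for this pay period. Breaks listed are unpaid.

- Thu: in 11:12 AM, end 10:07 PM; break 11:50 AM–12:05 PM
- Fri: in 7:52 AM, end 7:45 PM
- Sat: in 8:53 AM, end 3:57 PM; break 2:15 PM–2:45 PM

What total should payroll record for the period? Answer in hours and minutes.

29 h 7 min

Thu: 11:12 AM–10:07 PM = 10 h 55 min; less 15 min break → 10 h 40 min
Fri: 7:52 AM–7:45 PM = 11 h 53 min
Sat: 8:53 AM–3:57 PM = 7 h 4 min; less 30 min break → 6 h 34 min
Total: 10 h 40 min + 11 h 53 min + 6 h 34 min = 29 h 7 min.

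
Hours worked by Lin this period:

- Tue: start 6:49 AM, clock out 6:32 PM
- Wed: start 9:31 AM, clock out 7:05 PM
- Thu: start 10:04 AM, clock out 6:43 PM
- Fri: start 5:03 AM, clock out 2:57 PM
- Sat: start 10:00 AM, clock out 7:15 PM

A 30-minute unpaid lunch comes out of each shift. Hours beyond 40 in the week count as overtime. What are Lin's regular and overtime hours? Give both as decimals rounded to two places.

Tue: 6:49 AM–6:32 PM = 11 h 43 min; less 30 min break → 11 h 13 min
Wed: 9:31 AM–7:05 PM = 9 h 34 min; less 30 min break → 9 h 4 min
Thu: 10:04 AM–6:43 PM = 8 h 39 min; less 30 min break → 8 h 9 min
Fri: 5:03 AM–2:57 PM = 9 h 54 min; less 30 min break → 9 h 24 min
Sat: 10:00 AM–7:15 PM = 9 h 15 min; less 30 min break → 8 h 45 min
Total worked: 46 h 35 min = 46.58 h.
Threshold 40 h → overtime 6 h 35 min, regular 40 h 0 min.

Regular 40.00 hours, overtime 6.58 hours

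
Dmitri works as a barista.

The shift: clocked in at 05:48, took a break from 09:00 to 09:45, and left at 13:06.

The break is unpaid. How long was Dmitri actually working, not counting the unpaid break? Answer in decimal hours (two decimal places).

6.55 hours

The shift: 05:48–13:06 = 7 h 18 min; less 45 min break → 6 h 33 min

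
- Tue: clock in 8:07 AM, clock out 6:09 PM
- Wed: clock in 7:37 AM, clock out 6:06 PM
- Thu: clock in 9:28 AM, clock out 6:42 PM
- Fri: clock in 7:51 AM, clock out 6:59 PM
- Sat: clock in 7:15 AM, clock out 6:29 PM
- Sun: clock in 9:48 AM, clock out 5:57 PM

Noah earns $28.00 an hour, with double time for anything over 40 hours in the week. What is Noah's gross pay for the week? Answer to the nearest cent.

Tue: 8:07 AM–6:09 PM = 10 h 2 min
Wed: 7:37 AM–6:06 PM = 10 h 29 min
Thu: 9:28 AM–6:42 PM = 9 h 14 min
Fri: 7:51 AM–6:59 PM = 11 h 8 min
Sat: 7:15 AM–6:29 PM = 11 h 14 min
Sun: 9:48 AM–5:57 PM = 8 h 9 min
Total worked: 60 h 16 min = 3616 min.
Regular 40 h 0 min = 2400 min at $28.00/h; overtime 20 h 16 min = 1216 min at $56.00/h.
Pay = (2400 × $28.00 + 1216 × $56.00) ÷ 60 = $2254.93.

$2254.93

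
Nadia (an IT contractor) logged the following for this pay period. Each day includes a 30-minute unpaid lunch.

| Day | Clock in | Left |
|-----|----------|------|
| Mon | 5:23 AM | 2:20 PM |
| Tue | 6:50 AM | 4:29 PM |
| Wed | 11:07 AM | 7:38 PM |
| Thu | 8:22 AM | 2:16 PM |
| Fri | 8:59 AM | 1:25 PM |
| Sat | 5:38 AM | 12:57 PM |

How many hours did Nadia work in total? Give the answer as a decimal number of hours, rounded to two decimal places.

Mon: 5:23 AM–2:20 PM = 8 h 57 min; less 30 min break → 8 h 27 min
Tue: 6:50 AM–4:29 PM = 9 h 39 min; less 30 min break → 9 h 9 min
Wed: 11:07 AM–7:38 PM = 8 h 31 min; less 30 min break → 8 h 1 min
Thu: 8:22 AM–2:16 PM = 5 h 54 min; less 30 min break → 5 h 24 min
Fri: 8:59 AM–1:25 PM = 4 h 26 min; less 30 min break → 3 h 56 min
Sat: 5:38 AM–12:57 PM = 7 h 19 min; less 30 min break → 6 h 49 min
Total: 8 h 27 min + 9 h 9 min + 8 h 1 min + 5 h 24 min + 3 h 56 min + 6 h 49 min = 41 h 46 min.

41.77 hours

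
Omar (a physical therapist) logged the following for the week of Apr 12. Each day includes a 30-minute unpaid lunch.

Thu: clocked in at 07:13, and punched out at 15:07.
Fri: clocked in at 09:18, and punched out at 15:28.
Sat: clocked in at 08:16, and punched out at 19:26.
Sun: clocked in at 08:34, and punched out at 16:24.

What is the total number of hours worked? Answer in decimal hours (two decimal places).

Thu: 07:13–15:07 = 7 h 54 min; less 30 min break → 7 h 24 min
Fri: 09:18–15:28 = 6 h 10 min; less 30 min break → 5 h 40 min
Sat: 08:16–19:26 = 11 h 10 min; less 30 min break → 10 h 40 min
Sun: 08:34–16:24 = 7 h 50 min; less 30 min break → 7 h 20 min
Total: 7 h 24 min + 5 h 40 min + 10 h 40 min + 7 h 20 min = 31 h 4 min.

31.07 hours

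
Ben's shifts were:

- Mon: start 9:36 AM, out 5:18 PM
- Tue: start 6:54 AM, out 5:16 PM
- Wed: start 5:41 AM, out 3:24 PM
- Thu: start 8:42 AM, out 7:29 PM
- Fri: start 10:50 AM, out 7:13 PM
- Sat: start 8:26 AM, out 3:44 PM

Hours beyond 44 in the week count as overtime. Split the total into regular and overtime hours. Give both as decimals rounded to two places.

Mon: 9:36 AM–5:18 PM = 7 h 42 min
Tue: 6:54 AM–5:16 PM = 10 h 22 min
Wed: 5:41 AM–3:24 PM = 9 h 43 min
Thu: 8:42 AM–7:29 PM = 10 h 47 min
Fri: 10:50 AM–7:13 PM = 8 h 23 min
Sat: 8:26 AM–3:44 PM = 7 h 18 min
Total worked: 54 h 15 min = 54.25 h.
Threshold 44 h → overtime 10 h 15 min, regular 44 h 0 min.

Regular 44.00 hours, overtime 10.25 hours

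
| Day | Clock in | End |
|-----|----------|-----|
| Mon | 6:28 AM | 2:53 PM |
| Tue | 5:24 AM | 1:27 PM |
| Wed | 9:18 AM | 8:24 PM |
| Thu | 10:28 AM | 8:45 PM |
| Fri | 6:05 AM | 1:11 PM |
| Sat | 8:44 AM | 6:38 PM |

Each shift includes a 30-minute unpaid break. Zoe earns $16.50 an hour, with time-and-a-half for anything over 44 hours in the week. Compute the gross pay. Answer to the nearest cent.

$920.29

Mon: 6:28 AM–2:53 PM = 8 h 25 min; less 30 min break → 7 h 55 min
Tue: 5:24 AM–1:27 PM = 8 h 3 min; less 30 min break → 7 h 33 min
Wed: 9:18 AM–8:24 PM = 11 h 6 min; less 30 min break → 10 h 36 min
Thu: 10:28 AM–8:45 PM = 10 h 17 min; less 30 min break → 9 h 47 min
Fri: 6:05 AM–1:11 PM = 7 h 6 min; less 30 min break → 6 h 36 min
Sat: 8:44 AM–6:38 PM = 9 h 54 min; less 30 min break → 9 h 24 min
Total worked: 51 h 51 min = 3111 min.
Regular 44 h 0 min = 2640 min at $16.50/h; overtime 7 h 51 min = 471 min at $24.75/h.
Pay = (2640 × $16.50 + 471 × $24.75) ÷ 60 = $920.29.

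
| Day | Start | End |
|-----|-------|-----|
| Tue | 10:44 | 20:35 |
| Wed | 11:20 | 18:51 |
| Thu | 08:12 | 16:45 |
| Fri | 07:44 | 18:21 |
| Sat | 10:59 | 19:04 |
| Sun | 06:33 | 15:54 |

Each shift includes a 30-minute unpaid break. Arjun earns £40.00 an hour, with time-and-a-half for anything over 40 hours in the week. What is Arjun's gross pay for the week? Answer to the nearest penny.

£2258.00

Tue: 10:44–20:35 = 9 h 51 min; less 30 min break → 9 h 21 min
Wed: 11:20–18:51 = 7 h 31 min; less 30 min break → 7 h 1 min
Thu: 08:12–16:45 = 8 h 33 min; less 30 min break → 8 h 3 min
Fri: 07:44–18:21 = 10 h 37 min; less 30 min break → 10 h 7 min
Sat: 10:59–19:04 = 8 h 5 min; less 30 min break → 7 h 35 min
Sun: 06:33–15:54 = 9 h 21 min; less 30 min break → 8 h 51 min
Total worked: 50 h 58 min = 3058 min.
Regular 40 h 0 min = 2400 min at £40.00/h; overtime 10 h 58 min = 658 min at £60.00/h.
Pay = (2400 × £40.00 + 658 × £60.00) ÷ 60 = £2258.00.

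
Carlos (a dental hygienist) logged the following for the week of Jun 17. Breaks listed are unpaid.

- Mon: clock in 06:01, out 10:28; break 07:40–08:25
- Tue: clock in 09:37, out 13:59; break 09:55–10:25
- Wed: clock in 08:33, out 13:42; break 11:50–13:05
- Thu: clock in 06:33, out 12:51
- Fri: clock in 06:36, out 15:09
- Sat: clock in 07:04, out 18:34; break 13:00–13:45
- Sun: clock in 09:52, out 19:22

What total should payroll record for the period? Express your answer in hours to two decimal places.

46.57 hours

Mon: 06:01–10:28 = 4 h 27 min; less 45 min break → 3 h 42 min
Tue: 09:37–13:59 = 4 h 22 min; less 30 min break → 3 h 52 min
Wed: 08:33–13:42 = 5 h 9 min; less 75 min break → 3 h 54 min
Thu: 06:33–12:51 = 6 h 18 min
Fri: 06:36–15:09 = 8 h 33 min
Sat: 07:04–18:34 = 11 h 30 min; less 45 min break → 10 h 45 min
Sun: 09:52–19:22 = 9 h 30 min
Total: 3 h 42 min + 3 h 52 min + 3 h 54 min + 6 h 18 min + 8 h 33 min + 10 h 45 min + 9 h 30 min = 46 h 34 min.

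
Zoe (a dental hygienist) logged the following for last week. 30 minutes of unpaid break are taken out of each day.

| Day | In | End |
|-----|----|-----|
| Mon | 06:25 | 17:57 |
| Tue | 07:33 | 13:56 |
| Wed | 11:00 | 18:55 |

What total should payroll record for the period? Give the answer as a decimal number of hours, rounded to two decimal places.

Mon: 06:25–17:57 = 11 h 32 min; less 30 min break → 11 h 2 min
Tue: 07:33–13:56 = 6 h 23 min; less 30 min break → 5 h 53 min
Wed: 11:00–18:55 = 7 h 55 min; less 30 min break → 7 h 25 min
Total: 11 h 2 min + 5 h 53 min + 7 h 25 min = 24 h 20 min.

24.33 hours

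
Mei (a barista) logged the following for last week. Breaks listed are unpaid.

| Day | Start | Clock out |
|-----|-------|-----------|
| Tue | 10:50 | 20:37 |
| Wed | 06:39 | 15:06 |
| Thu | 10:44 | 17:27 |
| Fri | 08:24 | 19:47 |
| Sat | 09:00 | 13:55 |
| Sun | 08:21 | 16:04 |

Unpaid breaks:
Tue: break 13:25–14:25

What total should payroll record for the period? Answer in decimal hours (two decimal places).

47.97 hours

Tue: 10:50–20:37 = 9 h 47 min; less 60 min break → 8 h 47 min
Wed: 06:39–15:06 = 8 h 27 min
Thu: 10:44–17:27 = 6 h 43 min
Fri: 08:24–19:47 = 11 h 23 min
Sat: 09:00–13:55 = 4 h 55 min
Sun: 08:21–16:04 = 7 h 43 min
Total: 8 h 47 min + 8 h 27 min + 6 h 43 min + 11 h 23 min + 4 h 55 min + 7 h 43 min = 47 h 58 min.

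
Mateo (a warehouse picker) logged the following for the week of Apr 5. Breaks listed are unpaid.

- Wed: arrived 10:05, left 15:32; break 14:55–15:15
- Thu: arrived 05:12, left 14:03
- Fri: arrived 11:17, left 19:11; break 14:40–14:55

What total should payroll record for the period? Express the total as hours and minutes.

Wed: 10:05–15:32 = 5 h 27 min; less 20 min break → 5 h 7 min
Thu: 05:12–14:03 = 8 h 51 min
Fri: 11:17–19:11 = 7 h 54 min; less 15 min break → 7 h 39 min
Total: 5 h 7 min + 8 h 51 min + 7 h 39 min = 21 h 37 min.

21 h 37 min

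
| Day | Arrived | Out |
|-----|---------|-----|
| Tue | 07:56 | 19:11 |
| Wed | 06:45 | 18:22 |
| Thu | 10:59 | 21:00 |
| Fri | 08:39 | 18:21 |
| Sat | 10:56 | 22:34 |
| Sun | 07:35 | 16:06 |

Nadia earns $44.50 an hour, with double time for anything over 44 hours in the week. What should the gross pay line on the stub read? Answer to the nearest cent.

Tue: 07:56–19:11 = 11 h 15 min
Wed: 06:45–18:22 = 11 h 37 min
Thu: 10:59–21:00 = 10 h 1 min
Fri: 08:39–18:21 = 9 h 42 min
Sat: 10:56–22:34 = 11 h 38 min
Sun: 07:35–16:06 = 8 h 31 min
Total worked: 62 h 44 min = 3764 min.
Regular 44 h 0 min = 2640 min at $44.50/h; overtime 18 h 44 min = 1124 min at $89.00/h.
Pay = (2640 × $44.50 + 1124 × $89.00) ÷ 60 = $3625.27.

$3625.27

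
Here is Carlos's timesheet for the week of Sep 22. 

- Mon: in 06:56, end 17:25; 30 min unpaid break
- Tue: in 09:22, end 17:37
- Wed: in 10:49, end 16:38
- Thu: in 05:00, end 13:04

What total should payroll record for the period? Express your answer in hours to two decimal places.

Mon: 06:56–17:25 = 10 h 29 min; less 30 min break → 9 h 59 min
Tue: 09:22–17:37 = 8 h 15 min
Wed: 10:49–16:38 = 5 h 49 min
Thu: 05:00–13:04 = 8 h 4 min
Total: 9 h 59 min + 8 h 15 min + 5 h 49 min + 8 h 4 min = 32 h 7 min.

32.12 hours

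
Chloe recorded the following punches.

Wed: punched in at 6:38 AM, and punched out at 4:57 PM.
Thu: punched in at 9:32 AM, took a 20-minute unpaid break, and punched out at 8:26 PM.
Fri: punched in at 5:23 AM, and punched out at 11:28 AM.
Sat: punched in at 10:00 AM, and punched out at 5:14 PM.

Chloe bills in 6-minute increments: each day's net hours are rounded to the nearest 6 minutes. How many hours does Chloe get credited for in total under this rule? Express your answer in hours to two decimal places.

Wed: 6:38 AM–4:57 PM = 10 h 19 min → rounds to 10 h 18 min
Thu: 9:32 AM–8:26 PM = 10 h 54 min − 20 min = 10 h 34 min → rounds to 10 h 36 min
Fri: 5:23 AM–11:28 AM = 6 h 5 min → rounds to 6 h 6 min
Sat: 10:00 AM–5:14 PM = 7 h 14 min → rounds to 7 h 12 min
Total credited: 34 h 12 min.

34.20 hours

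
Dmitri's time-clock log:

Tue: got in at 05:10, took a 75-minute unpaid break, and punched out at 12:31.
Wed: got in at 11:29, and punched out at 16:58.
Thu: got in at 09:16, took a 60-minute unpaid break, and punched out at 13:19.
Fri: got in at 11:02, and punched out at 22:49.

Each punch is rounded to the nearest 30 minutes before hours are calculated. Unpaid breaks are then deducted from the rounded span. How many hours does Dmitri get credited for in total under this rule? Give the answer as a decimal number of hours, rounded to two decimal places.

26.75 hours

Tue: in 05:10→05:00, out 12:31→12:30; 7 h 30 min − 75 min = 6 h 15 min
Wed: in 11:29→11:30, out 16:58→17:00; 5 h 30 min
Thu: in 09:16→09:30, out 13:19→13:30; 4 h 0 min − 60 min = 3 h 0 min
Fri: in 11:02→11:00, out 22:49→23:00; 12 h 0 min
Total credited: 26 h 45 min.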